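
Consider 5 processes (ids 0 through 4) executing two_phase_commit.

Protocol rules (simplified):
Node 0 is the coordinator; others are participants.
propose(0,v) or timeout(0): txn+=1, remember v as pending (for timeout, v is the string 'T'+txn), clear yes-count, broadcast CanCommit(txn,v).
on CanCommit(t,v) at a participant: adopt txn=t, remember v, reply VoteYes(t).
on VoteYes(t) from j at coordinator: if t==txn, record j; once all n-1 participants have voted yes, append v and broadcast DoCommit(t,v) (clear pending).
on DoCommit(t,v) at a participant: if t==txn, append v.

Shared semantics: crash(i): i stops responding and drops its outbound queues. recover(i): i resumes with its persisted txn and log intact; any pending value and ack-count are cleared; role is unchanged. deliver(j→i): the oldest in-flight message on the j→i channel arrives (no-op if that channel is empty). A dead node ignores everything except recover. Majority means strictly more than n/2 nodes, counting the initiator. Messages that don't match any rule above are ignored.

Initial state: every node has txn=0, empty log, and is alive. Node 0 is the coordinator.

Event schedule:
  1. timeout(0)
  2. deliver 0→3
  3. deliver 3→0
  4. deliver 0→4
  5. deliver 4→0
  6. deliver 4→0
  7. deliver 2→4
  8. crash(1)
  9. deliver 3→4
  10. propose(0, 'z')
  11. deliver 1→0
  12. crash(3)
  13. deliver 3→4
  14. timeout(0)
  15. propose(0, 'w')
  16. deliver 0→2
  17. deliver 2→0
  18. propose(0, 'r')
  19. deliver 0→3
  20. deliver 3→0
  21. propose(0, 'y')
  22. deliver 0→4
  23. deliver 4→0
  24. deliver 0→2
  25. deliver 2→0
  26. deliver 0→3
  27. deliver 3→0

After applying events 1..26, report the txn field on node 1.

0

e1 timeout(0): 0[coor,t=1,-]
e2 deliver 0→3: 3[part,t=1,-]
e3 deliver 3→0: ·
e4 deliver 0→4: 4[part,t=1,-]
e5 deliver 4→0: ·
e6 deliver 4→0: ·
e7 deliver 2→4: ·
e8 crash(1): 1[✗part,t=0,-]
e9 deliver 3→4: ·
e10 propose(0,'z'): 0[coor,t=2,-]
e11 deliver 1→0: ·
e12 crash(3): 3[✗part,t=1,-]
e13 deliver 3→4: ·
e14 timeout(0): 0[coor,t=3,-]
e15 propose(0,'w'): 0[coor,t=4,-]
e16 deliver 0→2: 2[part,t=1,-]
e17 deliver 2→0: ·
e18 propose(0,'r'): 0[coor,t=5,-]
e19 deliver 0→3: ·
e20 deliver 3→0: ·
e21 propose(0,'y'): 0[coor,t=6,-]
e22 deliver 0→4: 4[part,t=2,-]
e23 deliver 4→0: ·
e24 deliver 0→2: 2[part,t=2,-]
e25 deliver 2→0: ·
e26 deliver 0→3: ·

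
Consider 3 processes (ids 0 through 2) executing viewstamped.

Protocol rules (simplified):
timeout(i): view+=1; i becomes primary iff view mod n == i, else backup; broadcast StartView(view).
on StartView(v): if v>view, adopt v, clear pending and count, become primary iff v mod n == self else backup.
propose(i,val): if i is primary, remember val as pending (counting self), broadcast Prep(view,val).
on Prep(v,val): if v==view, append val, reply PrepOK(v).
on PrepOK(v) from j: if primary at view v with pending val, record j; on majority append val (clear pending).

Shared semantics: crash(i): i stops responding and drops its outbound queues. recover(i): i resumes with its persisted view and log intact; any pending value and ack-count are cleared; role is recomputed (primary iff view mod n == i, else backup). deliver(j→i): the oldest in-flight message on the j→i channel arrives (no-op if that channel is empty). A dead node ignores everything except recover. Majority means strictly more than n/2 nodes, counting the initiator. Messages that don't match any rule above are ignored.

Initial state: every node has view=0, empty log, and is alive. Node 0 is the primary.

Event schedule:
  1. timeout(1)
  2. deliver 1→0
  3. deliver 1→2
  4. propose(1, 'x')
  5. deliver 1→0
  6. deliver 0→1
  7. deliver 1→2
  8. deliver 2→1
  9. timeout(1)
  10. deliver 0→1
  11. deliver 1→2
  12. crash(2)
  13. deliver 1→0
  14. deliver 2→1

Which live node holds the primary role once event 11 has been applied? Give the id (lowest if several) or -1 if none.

2

e1 timeout(1): 1[prim,v=1,-]
e2 deliver 1→0: 0[back,v=1,-]
e3 deliver 1→2: 2[back,v=1,-]
e4 propose(1,'x'): ·
e5 deliver 1→0: 0[back,v=1,x]
e6 deliver 0→1: 1[prim,v=1,x]
e7 deliver 1→2: 2[back,v=1,x]
e8 deliver 2→1: ·
e9 timeout(1): 1[back,v=2,x]
e10 deliver 0→1: ·
e11 deliver 1→2: 2[prim,v=2,x]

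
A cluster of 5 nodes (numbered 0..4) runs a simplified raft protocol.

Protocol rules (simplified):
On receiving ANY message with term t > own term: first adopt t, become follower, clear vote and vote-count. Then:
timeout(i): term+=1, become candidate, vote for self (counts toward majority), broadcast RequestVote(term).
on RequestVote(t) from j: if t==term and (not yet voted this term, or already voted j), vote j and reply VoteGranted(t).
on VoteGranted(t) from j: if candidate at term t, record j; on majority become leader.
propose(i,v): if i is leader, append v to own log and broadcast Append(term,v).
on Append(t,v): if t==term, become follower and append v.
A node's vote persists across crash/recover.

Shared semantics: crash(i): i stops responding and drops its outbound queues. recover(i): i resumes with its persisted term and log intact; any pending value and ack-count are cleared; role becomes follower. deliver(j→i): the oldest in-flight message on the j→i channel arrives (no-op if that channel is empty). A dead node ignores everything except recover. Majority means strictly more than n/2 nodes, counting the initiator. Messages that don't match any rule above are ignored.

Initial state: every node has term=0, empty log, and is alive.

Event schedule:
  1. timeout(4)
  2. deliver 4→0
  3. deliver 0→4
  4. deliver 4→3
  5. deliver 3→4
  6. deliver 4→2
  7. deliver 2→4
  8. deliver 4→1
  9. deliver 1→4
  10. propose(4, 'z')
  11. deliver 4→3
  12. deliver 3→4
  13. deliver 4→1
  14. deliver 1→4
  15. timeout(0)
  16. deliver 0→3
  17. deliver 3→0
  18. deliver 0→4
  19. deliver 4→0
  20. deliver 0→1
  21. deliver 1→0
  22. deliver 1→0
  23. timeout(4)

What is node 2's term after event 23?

1

e1 timeout(4): 4[cand,t=1,-]
e2 deliver 4→0: 0[foll,t=1,-]
e3 deliver 0→4: ·
e4 deliver 4→3: 3[foll,t=1,-]
e5 deliver 3→4: 4[lead,t=1,-]
e6 deliver 4→2: 2[foll,t=1,-]
e7 deliver 2→4: ·
e8 deliver 4→1: 1[foll,t=1,-]
e9 deliver 1→4: ·
e10 propose(4,'z'): 4[lead,t=1,z]
e11 deliver 4→3: 3[foll,t=1,z]
e12 deliver 3→4: ·
e13 deliver 4→1: 1[foll,t=1,z]
e14 deliver 1→4: ·
e15 timeout(0): 0[cand,t=2,-]
e16 deliver 0→3: 3[foll,t=2,z]
e17 deliver 3→0: ·
e18 deliver 0→4: 4[foll,t=2,z]
e19 deliver 4→0: ·
e20 deliver 0→1: 1[foll,t=2,z]
e21 deliver 1→0: 0[lead,t=2,-]
e22 deliver 1→0: ·
e23 timeout(4): 4[cand,t=3,z]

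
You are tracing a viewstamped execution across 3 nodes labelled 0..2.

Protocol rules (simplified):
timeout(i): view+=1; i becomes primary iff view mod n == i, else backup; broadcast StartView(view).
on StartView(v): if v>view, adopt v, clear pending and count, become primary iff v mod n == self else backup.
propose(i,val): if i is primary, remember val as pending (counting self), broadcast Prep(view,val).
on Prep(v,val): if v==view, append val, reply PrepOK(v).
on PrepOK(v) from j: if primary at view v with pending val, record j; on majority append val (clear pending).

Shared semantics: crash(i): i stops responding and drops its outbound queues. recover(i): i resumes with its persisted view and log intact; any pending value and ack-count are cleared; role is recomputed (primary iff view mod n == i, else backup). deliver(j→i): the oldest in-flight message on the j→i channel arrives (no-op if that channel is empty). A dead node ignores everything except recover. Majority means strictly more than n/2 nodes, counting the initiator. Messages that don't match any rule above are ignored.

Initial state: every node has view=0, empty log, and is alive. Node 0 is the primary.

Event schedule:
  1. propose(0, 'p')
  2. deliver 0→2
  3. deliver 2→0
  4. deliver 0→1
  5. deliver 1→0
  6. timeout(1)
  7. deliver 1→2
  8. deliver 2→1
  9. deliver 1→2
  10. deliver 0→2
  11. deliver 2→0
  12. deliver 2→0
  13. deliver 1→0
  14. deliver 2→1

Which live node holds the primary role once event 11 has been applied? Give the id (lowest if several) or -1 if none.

after 1 — propose(0,'p'): ·
after 2 — deliver 0→2: n2:back/v0/[p]
after 3 — deliver 2→0: n0:prim/v0/[p]
after 4 — deliver 0→1: n1:back/v0/[p]
after 5 — deliver 1→0: ·
after 6 — timeout(1): n1:prim/v1/[p]
after 7 — deliver 1→2: n2:back/v1/[p]
after 8 — deliver 2→1: ·
after 9 — deliver 1→2: ·
after 10 — deliver 0→2: ·
after 11 — deliver 2→0: ·

0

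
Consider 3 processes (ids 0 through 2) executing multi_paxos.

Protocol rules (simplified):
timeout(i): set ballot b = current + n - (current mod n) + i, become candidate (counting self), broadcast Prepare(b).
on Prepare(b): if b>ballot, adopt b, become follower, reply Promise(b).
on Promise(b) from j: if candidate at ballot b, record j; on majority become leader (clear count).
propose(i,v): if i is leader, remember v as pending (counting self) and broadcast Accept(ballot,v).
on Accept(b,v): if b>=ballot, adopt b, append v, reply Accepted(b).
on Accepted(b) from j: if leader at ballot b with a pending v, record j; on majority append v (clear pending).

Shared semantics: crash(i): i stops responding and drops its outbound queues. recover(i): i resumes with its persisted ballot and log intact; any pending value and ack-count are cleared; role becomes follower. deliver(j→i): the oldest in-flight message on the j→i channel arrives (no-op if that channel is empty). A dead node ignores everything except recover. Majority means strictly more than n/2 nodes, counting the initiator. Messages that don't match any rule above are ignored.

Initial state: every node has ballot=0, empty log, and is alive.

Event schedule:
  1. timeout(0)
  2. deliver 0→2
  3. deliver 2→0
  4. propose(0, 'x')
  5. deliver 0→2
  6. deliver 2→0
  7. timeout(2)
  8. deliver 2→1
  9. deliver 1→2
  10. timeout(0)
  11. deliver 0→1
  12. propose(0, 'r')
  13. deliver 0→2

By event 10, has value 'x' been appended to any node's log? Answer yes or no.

yes

after 1 — timeout(0): n0:cand/b3/[-]
after 2 — deliver 0→2: n2:foll/b3/[-]
after 3 — deliver 2→0: n0:lead/b3/[-]
after 4 — propose(0,'x'): ·
after 5 — deliver 0→2: n2:foll/b3/[x]
after 6 — deliver 2→0: n0:lead/b3/[x]
after 7 — timeout(2): n2:cand/b8/[x]
after 8 — deliver 2→1: n1:foll/b8/[-]
after 9 — deliver 1→2: n2:lead/b8/[x]
after 10 — timeout(0): n0:cand/b6/[x]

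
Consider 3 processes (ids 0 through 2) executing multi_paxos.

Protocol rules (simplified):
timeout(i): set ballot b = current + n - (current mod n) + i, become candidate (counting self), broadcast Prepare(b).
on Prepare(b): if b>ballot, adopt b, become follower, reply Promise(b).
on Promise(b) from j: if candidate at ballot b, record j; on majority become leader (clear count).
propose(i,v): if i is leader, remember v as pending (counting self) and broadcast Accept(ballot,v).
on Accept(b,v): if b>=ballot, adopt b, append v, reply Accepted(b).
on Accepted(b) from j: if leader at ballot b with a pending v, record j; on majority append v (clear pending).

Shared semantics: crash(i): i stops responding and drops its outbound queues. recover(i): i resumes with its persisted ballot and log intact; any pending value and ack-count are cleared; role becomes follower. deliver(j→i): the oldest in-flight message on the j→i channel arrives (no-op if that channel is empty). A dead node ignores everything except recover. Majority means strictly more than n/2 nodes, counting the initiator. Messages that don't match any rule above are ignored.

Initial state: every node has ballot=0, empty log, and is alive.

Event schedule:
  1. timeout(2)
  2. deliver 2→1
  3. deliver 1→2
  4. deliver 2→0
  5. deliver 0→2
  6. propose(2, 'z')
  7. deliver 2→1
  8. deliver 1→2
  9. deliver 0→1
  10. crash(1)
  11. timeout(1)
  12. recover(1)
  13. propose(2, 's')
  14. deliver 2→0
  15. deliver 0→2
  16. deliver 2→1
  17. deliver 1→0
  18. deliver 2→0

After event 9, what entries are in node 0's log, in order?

after 1 — timeout(2): n2:cand/b5/[-]
after 2 — deliver 2→1: n1:foll/b5/[-]
after 3 — deliver 1→2: n2:lead/b5/[-]
after 4 — deliver 2→0: n0:foll/b5/[-]
after 5 — deliver 0→2: ·
after 6 — propose(2,'z'): ·
after 7 — deliver 2→1: n1:foll/b5/[z]
after 8 — deliver 1→2: n2:lead/b5/[z]
after 9 — deliver 0→1: ·

empty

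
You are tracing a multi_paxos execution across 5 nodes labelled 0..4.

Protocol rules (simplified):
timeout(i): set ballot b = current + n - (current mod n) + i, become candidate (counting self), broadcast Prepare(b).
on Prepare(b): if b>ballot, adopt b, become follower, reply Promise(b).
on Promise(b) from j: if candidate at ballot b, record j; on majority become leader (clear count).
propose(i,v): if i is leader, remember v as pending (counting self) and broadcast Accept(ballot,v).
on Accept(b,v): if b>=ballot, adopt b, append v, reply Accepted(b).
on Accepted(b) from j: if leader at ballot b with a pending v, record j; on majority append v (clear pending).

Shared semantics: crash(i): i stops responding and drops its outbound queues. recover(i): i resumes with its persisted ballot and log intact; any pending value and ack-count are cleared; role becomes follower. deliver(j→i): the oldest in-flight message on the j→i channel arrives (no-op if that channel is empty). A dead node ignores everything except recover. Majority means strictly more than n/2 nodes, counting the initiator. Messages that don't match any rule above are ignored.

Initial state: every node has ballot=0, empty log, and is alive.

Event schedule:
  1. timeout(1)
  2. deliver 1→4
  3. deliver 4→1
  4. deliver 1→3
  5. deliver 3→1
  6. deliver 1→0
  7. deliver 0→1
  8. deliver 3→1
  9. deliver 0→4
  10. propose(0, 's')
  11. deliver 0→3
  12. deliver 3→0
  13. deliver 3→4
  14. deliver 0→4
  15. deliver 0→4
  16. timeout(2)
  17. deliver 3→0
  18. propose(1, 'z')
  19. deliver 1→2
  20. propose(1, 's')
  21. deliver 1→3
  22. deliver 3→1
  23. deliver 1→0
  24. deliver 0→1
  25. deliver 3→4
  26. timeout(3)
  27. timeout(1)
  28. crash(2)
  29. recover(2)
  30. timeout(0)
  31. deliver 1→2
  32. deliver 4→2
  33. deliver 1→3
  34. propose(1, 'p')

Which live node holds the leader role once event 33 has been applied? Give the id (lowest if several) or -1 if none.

-1

[1] timeout(1) → N1(cand b6 [-])
[2] deliver 1→4 → N4(foll b6 [-])
[3] deliver 4→1 → ∅
[4] deliver 1→3 → N3(foll b6 [-])
[5] deliver 3→1 → N1(lead b6 [-])
[6] deliver 1→0 → N0(foll b6 [-])
[7] deliver 0→1 → ∅
[8] deliver 3→1 → ∅
[9] deliver 0→4 → ∅
[10] propose(0,'s') → ∅
[11] deliver 0→3 → ∅
[12] deliver 3→0 → ∅
[13] deliver 3→4 → ∅
[14] deliver 0→4 → ∅
[15] deliver 0→4 → ∅
[16] timeout(2) → N2(cand b7 [-])
[17] deliver 3→0 → ∅
[18] propose(1,'z') → ∅
[19] deliver 1→2 → ∅
[20] propose(1,'s') → ∅
[21] deliver 1→3 → N3(foll b6 [z])
[22] deliver 3→1 → ∅
[23] deliver 1→0 → N0(foll b6 [z])
[24] deliver 0→1 → N1(lead b6 [s])
[25] deliver 3→4 → ∅
[26] timeout(3) → N3(cand b13 [z])
[27] timeout(1) → N1(cand b11 [s])
[28] crash(2) → N2(✗cand b7 [-])
[29] recover(2) → N2(foll b7 [-])
[30] timeout(0) → N0(cand b10 [z])
[31] deliver 1→2 → ∅
[32] deliver 4→2 → ∅
[33] deliver 1→3 → ∅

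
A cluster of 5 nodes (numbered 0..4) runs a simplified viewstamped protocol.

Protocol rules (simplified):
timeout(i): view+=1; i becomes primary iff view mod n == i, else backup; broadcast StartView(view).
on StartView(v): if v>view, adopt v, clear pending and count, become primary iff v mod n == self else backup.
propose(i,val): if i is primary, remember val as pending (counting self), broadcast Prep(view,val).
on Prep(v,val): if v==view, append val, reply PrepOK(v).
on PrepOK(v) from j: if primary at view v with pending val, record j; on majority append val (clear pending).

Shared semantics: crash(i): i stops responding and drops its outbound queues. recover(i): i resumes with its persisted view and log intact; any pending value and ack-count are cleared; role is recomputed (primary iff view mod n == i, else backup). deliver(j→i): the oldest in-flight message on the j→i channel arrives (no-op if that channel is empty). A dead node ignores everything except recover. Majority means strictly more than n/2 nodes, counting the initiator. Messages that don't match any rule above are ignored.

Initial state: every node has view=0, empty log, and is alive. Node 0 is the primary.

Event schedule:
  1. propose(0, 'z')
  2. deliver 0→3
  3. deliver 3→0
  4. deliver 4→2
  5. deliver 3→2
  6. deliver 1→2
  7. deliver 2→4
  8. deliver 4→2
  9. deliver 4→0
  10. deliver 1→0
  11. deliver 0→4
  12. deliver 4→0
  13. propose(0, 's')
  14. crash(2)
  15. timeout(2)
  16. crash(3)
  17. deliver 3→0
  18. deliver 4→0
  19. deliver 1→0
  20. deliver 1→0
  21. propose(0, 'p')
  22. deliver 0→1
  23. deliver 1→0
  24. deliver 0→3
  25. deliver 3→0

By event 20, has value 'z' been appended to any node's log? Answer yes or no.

after 1 — propose(0,'z'): ·
after 2 — deliver 0→3: n3:back/v0/[z]
after 3 — deliver 3→0: ·
after 4 — deliver 4→2: ·
after 5 — deliver 3→2: ·
after 6 — deliver 1→2: ·
after 7 — deliver 2→4: ·
after 8 — deliver 4→2: ·
after 9 — deliver 4→0: ·
after 10 — deliver 1→0: ·
after 11 — deliver 0→4: n4:back/v0/[z]
after 12 — deliver 4→0: n0:prim/v0/[z]
after 13 — propose(0,'s'): ·
after 14 — crash(2): n2:✗back/v0/[-]
after 15 — timeout(2): ·
after 16 — crash(3): n3:✗back/v0/[z]
after 17 — deliver 3→0: ·
after 18 — deliver 4→0: ·
after 19 — deliver 1→0: ·
after 20 — deliver 1→0: ·

yes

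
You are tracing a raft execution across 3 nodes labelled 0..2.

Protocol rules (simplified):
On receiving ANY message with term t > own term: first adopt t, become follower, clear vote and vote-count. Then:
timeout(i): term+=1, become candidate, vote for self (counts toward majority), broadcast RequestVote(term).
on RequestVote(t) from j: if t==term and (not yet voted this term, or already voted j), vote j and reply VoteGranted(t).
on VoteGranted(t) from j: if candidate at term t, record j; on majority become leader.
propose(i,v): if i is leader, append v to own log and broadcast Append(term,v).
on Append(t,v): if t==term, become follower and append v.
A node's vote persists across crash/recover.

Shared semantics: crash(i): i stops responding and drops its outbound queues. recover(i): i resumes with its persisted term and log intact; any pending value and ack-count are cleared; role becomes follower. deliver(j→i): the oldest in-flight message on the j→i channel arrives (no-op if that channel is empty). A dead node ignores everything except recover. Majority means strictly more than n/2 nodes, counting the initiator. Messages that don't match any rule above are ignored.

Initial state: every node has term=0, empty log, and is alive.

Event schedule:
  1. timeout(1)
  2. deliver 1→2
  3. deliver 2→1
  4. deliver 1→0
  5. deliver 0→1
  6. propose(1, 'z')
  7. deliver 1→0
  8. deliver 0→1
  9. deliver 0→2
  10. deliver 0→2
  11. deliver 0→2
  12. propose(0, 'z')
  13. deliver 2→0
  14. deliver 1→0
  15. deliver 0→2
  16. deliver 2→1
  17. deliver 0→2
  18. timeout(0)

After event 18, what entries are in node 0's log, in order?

z

[1] timeout(1) → N1(cand t1 [-])
[2] deliver 1→2 → N2(foll t1 [-])
[3] deliver 2→1 → N1(lead t1 [-])
[4] deliver 1→0 → N0(foll t1 [-])
[5] deliver 0→1 → ∅
[6] propose(1,'z') → N1(lead t1 [z])
[7] deliver 1→0 → N0(foll t1 [z])
[8] deliver 0→1 → ∅
[9] deliver 0→2 → ∅
[10] deliver 0→2 → ∅
[11] deliver 0→2 → ∅
[12] propose(0,'z') → ∅
[13] deliver 2→0 → ∅
[14] deliver 1→0 → ∅
[15] deliver 0→2 → ∅
[16] deliver 2→1 → ∅
[17] deliver 0→2 → ∅
[18] timeout(0) → N0(cand t2 [z])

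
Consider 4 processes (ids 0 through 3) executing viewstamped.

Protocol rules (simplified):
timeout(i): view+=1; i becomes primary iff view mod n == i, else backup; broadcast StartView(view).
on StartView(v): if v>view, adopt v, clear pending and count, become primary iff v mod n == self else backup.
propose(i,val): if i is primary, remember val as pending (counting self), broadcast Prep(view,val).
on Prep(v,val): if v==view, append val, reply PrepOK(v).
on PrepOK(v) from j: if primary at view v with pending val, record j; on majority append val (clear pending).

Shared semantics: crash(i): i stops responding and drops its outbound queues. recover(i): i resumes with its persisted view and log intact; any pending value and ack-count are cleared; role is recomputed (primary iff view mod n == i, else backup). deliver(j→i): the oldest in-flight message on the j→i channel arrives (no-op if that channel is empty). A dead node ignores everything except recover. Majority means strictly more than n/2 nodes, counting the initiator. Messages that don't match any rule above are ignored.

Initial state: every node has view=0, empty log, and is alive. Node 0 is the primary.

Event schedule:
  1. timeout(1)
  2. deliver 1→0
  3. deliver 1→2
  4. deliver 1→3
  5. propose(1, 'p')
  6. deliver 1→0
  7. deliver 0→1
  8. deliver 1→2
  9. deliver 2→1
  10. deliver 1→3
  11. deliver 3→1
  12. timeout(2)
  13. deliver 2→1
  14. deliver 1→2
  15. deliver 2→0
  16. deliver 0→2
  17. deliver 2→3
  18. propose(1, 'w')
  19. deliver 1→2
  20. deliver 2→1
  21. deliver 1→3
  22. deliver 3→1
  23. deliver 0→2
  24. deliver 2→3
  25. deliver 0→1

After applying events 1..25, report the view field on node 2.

step 1 timeout(1): 1={prim,v=1,log=-}
step 2 deliver 1→0: 0={back,v=1,log=-}
step 3 deliver 1→2: 2={back,v=1,log=-}
step 4 deliver 1→3: 3={back,v=1,log=-}
step 5 propose(1,'p'): —
step 6 deliver 1→0: 0={back,v=1,log=p}
step 7 deliver 0→1: —
step 8 deliver 1→2: 2={back,v=1,log=p}
step 9 deliver 2→1: 1={prim,v=1,log=p}
step 10 deliver 1→3: 3={back,v=1,log=p}
step 11 deliver 3→1: —
step 12 timeout(2): 2={prim,v=2,log=p}
step 13 deliver 2→1: 1={back,v=2,log=p}
step 14 deliver 1→2: —
step 15 deliver 2→0: 0={back,v=2,log=p}
step 16 deliver 0→2: —
step 17 deliver 2→3: 3={back,v=2,log=p}
step 18 propose(1,'w'): —
step 19 deliver 1→2: —
step 20 deliver 2→1: —
step 21 deliver 1→3: —
step 22 deliver 3→1: —
step 23 deliver 0→2: —
step 24 deliver 2→3: —
step 25 deliver 0→1: —

2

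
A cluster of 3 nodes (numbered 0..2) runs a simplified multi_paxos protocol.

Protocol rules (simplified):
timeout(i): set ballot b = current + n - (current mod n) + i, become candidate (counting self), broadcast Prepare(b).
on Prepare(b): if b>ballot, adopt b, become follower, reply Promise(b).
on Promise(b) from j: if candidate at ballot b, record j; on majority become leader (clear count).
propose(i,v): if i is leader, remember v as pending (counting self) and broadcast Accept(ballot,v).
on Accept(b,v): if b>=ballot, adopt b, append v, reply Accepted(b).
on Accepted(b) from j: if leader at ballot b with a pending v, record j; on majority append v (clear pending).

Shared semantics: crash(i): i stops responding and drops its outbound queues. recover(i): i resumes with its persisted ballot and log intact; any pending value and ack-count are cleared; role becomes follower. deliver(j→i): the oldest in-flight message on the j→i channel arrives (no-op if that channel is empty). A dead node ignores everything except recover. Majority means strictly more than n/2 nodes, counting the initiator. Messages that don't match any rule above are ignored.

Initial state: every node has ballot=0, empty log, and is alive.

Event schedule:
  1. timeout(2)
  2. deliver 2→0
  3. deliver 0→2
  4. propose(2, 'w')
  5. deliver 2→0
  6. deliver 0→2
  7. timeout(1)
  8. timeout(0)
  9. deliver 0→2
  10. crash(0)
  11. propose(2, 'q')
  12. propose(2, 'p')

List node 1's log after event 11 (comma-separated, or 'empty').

[1] timeout(2) → N2(cand b5 [-])
[2] deliver 2→0 → N0(foll b5 [-])
[3] deliver 0→2 → N2(lead b5 [-])
[4] propose(2,'w') → ∅
[5] deliver 2→0 → N0(foll b5 [w])
[6] deliver 0→2 → N2(lead b5 [w])
[7] timeout(1) → N1(cand b4 [-])
[8] timeout(0) → N0(cand b6 [w])
[9] deliver 0→2 → N2(foll b6 [w])
[10] crash(0) → N0(✗cand b6 [w])
[11] propose(2,'q') → ∅

empty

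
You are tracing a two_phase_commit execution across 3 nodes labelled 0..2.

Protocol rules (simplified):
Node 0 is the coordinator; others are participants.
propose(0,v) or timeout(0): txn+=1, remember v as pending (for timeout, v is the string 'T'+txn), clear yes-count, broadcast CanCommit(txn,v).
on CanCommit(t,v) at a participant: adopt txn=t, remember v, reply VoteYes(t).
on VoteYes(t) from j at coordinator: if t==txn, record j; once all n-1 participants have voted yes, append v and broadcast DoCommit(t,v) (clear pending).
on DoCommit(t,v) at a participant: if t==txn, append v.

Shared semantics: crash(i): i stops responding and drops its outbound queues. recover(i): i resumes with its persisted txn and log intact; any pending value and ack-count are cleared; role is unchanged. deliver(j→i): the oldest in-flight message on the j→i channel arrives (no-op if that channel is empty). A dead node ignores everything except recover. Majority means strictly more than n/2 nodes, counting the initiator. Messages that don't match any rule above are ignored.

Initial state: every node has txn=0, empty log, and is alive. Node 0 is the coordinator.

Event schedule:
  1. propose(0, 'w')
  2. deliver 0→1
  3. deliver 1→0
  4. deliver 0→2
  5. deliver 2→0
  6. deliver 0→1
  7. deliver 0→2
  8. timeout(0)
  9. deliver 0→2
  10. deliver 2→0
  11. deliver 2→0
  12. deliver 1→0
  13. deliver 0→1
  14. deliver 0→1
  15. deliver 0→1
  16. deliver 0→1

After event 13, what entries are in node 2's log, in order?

w

[1] propose(0,'w') → N0(coor t1 [-])
[2] deliver 0→1 → N1(part t1 [-])
[3] deliver 1→0 → ∅
[4] deliver 0→2 → N2(part t1 [-])
[5] deliver 2→0 → N0(coor t1 [w])
[6] deliver 0→1 → N1(part t1 [w])
[7] deliver 0→2 → N2(part t1 [w])
[8] timeout(0) → N0(coor t2 [w])
[9] deliver 0→2 → N2(part t2 [w])
[10] deliver 2→0 → ∅
[11] deliver 2→0 → ∅
[12] deliver 1→0 → ∅
[13] deliver 0→1 → N1(part t2 [w])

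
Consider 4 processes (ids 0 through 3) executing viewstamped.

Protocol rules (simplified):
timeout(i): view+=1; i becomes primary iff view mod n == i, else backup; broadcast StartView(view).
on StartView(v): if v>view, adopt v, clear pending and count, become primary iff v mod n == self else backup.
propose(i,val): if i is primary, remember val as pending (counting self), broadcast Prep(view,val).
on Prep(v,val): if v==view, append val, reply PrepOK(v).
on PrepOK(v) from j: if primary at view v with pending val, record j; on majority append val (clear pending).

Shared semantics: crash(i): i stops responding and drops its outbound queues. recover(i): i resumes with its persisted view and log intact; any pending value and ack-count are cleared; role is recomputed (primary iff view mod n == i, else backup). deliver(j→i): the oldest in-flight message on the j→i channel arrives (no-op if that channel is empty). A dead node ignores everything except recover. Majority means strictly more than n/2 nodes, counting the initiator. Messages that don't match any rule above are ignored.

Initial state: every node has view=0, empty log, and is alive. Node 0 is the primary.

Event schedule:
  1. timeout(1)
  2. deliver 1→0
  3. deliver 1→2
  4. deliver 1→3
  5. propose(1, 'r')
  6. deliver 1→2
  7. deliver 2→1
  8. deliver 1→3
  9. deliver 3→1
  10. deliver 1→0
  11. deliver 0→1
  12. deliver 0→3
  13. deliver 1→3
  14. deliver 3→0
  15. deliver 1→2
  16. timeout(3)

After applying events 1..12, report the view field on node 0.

1

1. timeout(1):  <1:prim v1 ->
2. deliver 1→0:  <0:back v1 ->
3. deliver 1→2:  <2:back v1 ->
4. deliver 1→3:  <3:back v1 ->
5. propose(1,'r'):  nop
6. deliver 1→2:  <2:back v1 r>
7. deliver 2→1:  nop
8. deliver 1→3:  <3:back v1 r>
9. deliver 3→1:  <1:prim v1 r>
10. deliver 1→0:  <0:back v1 r>
11. deliver 0→1:  nop
12. deliver 0→3:  nop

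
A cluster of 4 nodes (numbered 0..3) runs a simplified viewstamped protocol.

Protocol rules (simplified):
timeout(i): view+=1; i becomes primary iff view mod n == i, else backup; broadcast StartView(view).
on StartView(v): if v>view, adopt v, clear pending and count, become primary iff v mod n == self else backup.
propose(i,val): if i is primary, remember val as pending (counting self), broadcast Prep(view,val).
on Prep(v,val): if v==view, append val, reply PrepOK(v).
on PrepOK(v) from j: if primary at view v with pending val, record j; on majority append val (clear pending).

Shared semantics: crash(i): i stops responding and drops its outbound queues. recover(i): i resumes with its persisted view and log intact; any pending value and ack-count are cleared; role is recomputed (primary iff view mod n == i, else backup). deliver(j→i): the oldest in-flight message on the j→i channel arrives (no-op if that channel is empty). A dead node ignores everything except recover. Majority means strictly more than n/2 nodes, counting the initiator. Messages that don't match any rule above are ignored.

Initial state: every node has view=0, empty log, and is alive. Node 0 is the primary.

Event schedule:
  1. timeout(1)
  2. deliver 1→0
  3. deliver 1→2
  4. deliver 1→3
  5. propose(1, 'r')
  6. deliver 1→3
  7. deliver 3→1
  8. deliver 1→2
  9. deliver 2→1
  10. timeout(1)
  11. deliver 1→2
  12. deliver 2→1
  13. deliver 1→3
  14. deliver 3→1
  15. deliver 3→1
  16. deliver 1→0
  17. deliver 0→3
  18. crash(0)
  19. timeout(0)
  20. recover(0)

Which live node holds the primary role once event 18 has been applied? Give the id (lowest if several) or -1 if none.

2

1. timeout(1):  <1:prim v1 ->
2. deliver 1→0:  <0:back v1 ->
3. deliver 1→2:  <2:back v1 ->
4. deliver 1→3:  <3:back v1 ->
5. propose(1,'r'):  nop
6. deliver 1→3:  <3:back v1 r>
7. deliver 3→1:  nop
8. deliver 1→2:  <2:back v1 r>
9. deliver 2→1:  <1:prim v1 r>
10. timeout(1):  <1:back v2 r>
11. deliver 1→2:  <2:prim v2 r>
12. deliver 2→1:  nop
13. deliver 1→3:  <3:back v2 r>
14. deliver 3→1:  nop
15. deliver 3→1:  nop
16. deliver 1→0:  <0:back v1 r>
17. deliver 0→3:  nop
18. crash(0):  <0:✗back v1 r>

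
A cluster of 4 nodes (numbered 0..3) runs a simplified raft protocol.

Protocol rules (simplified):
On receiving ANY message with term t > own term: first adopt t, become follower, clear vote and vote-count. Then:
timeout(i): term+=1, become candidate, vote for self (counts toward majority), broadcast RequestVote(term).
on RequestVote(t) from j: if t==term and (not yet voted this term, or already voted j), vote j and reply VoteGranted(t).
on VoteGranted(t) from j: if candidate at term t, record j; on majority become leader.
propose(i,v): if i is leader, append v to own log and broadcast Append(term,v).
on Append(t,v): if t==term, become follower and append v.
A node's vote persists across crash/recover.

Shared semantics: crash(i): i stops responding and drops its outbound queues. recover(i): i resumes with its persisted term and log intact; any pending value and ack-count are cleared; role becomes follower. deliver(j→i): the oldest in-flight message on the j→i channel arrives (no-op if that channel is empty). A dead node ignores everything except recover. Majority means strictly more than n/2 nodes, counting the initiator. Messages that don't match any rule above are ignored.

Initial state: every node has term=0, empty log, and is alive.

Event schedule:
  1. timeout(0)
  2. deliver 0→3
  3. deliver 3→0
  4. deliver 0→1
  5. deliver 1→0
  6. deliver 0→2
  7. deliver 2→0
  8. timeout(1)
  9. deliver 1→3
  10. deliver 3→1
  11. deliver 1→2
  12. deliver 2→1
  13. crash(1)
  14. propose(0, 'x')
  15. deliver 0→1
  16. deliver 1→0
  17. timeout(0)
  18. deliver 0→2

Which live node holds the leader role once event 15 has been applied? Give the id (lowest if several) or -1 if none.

0

step 1 timeout(0): 0={cand,t=1,log=-}
step 2 deliver 0→3: 3={foll,t=1,log=-}
step 3 deliver 3→0: —
step 4 deliver 0→1: 1={foll,t=1,log=-}
step 5 deliver 1→0: 0={lead,t=1,log=-}
step 6 deliver 0→2: 2={foll,t=1,log=-}
step 7 deliver 2→0: —
step 8 timeout(1): 1={cand,t=2,log=-}
step 9 deliver 1→3: 3={foll,t=2,log=-}
step 10 deliver 3→1: —
step 11 deliver 1→2: 2={foll,t=2,log=-}
step 12 deliver 2→1: 1={lead,t=2,log=-}
step 13 crash(1): 1={✗lead,t=2,log=-}
step 14 propose(0,'x'): 0={lead,t=1,log=x}
step 15 deliver 0→1: —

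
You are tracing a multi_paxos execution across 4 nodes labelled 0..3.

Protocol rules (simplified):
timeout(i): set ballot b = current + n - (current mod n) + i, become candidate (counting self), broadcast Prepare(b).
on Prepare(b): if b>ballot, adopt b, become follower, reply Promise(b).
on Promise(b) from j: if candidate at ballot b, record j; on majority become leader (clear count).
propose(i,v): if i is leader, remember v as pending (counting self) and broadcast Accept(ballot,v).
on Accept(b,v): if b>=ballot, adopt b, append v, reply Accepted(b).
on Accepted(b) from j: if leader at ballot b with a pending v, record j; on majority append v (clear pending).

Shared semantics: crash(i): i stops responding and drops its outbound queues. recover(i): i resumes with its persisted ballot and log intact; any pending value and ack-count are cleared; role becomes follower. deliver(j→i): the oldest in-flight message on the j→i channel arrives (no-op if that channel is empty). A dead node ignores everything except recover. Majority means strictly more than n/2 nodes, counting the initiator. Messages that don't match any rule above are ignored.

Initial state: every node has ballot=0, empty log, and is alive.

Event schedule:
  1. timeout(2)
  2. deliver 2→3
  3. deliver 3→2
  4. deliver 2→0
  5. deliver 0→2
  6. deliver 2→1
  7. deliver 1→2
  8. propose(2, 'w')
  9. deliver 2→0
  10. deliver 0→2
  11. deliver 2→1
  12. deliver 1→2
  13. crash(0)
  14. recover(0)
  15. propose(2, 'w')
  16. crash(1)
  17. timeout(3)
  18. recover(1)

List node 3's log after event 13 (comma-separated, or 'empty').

[1] timeout(2) → N2(cand b6 [-])
[2] deliver 2→3 → N3(foll b6 [-])
[3] deliver 3→2 → ∅
[4] deliver 2→0 → N0(foll b6 [-])
[5] deliver 0→2 → N2(lead b6 [-])
[6] deliver 2→1 → N1(foll b6 [-])
[7] deliver 1→2 → ∅
[8] propose(2,'w') → ∅
[9] deliver 2→0 → N0(foll b6 [w])
[10] deliver 0→2 → ∅
[11] deliver 2→1 → N1(foll b6 [w])
[12] deliver 1→2 → N2(lead b6 [w])
[13] crash(0) → N0(✗foll b6 [w])

empty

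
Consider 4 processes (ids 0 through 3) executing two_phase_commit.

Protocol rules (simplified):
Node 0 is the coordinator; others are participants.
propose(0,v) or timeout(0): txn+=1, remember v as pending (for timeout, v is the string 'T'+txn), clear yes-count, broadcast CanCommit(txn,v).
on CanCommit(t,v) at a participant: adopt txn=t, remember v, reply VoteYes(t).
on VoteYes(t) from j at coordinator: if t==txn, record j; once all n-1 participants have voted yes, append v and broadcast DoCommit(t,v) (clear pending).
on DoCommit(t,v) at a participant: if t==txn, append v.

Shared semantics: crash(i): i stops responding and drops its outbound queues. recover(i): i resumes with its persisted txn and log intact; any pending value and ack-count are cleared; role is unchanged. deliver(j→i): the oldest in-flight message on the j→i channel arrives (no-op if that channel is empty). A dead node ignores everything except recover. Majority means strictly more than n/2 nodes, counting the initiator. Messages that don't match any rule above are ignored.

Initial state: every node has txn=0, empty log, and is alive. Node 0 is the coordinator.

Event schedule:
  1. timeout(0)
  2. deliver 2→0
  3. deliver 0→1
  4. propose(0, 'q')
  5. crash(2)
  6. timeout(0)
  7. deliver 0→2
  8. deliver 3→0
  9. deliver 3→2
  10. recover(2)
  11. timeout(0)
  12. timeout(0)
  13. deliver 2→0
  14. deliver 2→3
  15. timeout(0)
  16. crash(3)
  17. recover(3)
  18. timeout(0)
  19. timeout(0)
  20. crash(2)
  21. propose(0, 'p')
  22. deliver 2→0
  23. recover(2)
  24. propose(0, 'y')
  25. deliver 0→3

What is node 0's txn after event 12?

5

e1 timeout(0): 0[coor,t=1,-]
e2 deliver 2→0: ·
e3 deliver 0→1: 1[part,t=1,-]
e4 propose(0,'q'): 0[coor,t=2,-]
e5 crash(2): 2[✗part,t=0,-]
e6 timeout(0): 0[coor,t=3,-]
e7 deliver 0→2: ·
e8 deliver 3→0: ·
e9 deliver 3→2: ·
e10 recover(2): 2[part,t=0,-]
e11 timeout(0): 0[coor,t=4,-]
e12 timeout(0): 0[coor,t=5,-]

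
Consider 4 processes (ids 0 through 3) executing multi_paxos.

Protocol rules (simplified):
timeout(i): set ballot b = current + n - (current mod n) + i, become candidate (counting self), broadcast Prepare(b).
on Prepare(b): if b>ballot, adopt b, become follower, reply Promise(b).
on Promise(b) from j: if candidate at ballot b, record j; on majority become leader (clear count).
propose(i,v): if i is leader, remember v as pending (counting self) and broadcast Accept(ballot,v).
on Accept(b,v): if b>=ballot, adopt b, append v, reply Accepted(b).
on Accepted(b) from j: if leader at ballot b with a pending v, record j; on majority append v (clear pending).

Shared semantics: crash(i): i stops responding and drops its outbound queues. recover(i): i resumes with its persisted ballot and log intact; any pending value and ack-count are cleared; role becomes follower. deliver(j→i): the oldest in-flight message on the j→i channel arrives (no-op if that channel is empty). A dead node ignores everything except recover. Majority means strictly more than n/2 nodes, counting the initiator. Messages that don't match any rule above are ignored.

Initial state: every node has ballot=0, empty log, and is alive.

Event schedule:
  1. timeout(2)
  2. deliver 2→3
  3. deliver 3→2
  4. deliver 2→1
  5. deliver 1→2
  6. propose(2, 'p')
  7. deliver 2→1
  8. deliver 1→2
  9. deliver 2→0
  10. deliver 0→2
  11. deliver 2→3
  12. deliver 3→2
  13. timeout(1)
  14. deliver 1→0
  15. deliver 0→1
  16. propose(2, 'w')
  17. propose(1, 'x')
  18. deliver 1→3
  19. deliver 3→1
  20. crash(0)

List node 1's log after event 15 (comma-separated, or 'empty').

step 1 timeout(2): 2={cand,b=6,log=-}
step 2 deliver 2→3: 3={foll,b=6,log=-}
step 3 deliver 3→2: —
step 4 deliver 2→1: 1={foll,b=6,log=-}
step 5 deliver 1→2: 2={lead,b=6,log=-}
step 6 propose(2,'p'): —
step 7 deliver 2→1: 1={foll,b=6,log=p}
step 8 deliver 1→2: —
step 9 deliver 2→0: 0={foll,b=6,log=-}
step 10 deliver 0→2: —
step 11 deliver 2→3: 3={foll,b=6,log=p}
step 12 deliver 3→2: 2={lead,b=6,log=p}
step 13 timeout(1): 1={cand,b=9,log=p}
step 14 deliver 1→0: 0={foll,b=9,log=-}
step 15 deliver 0→1: —

p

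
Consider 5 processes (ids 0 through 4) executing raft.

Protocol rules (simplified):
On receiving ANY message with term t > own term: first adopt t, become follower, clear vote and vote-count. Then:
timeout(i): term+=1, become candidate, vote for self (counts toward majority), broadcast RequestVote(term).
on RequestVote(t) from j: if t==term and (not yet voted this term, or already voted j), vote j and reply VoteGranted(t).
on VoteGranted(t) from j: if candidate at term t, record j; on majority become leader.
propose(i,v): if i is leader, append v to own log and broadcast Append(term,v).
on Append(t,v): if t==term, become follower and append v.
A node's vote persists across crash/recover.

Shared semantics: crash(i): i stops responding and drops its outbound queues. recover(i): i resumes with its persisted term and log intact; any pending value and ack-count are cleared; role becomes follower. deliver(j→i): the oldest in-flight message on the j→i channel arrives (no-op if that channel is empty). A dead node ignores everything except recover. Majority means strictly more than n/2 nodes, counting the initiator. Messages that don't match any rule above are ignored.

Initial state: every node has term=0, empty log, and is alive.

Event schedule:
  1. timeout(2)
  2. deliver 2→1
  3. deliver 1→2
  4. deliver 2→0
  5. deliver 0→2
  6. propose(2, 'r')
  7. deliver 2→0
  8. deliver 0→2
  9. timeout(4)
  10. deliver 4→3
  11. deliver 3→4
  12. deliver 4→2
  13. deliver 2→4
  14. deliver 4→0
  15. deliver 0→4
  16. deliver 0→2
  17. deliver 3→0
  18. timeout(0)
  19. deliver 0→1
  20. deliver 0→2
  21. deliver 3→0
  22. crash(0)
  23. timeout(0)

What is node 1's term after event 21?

2

[1] timeout(2) → N2(cand t1 [-])
[2] deliver 2→1 → N1(foll t1 [-])
[3] deliver 1→2 → ∅
[4] deliver 2→0 → N0(foll t1 [-])
[5] deliver 0→2 → N2(lead t1 [-])
[6] propose(2,'r') → N2(lead t1 [r])
[7] deliver 2→0 → N0(foll t1 [r])
[8] deliver 0→2 → ∅
[9] timeout(4) → N4(cand t1 [-])
[10] deliver 4→3 → N3(foll t1 [-])
[11] deliver 3→4 → ∅
[12] deliver 4→2 → ∅
[13] deliver 2→4 → ∅
[14] deliver 4→0 → ∅
[15] deliver 0→4 → ∅
[16] deliver 0→2 → ∅
[17] deliver 3→0 → ∅
[18] timeout(0) → N0(cand t2 [r])
[19] deliver 0→1 → N1(foll t2 [-])
[20] deliver 0→2 → N2(foll t2 [r])
[21] deliver 3→0 → ∅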